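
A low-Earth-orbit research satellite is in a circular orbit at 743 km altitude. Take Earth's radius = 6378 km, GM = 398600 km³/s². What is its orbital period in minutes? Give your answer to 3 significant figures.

Semi-major axis a = 6378 + 743 = 7121 km. Period T = 2π√(a³/μ) = 2π√(7121³/398600) = 5980.3 s = 99.67 min.

99.7 min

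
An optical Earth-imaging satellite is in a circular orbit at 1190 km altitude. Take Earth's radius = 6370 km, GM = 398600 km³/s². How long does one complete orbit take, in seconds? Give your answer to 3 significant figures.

Semi-major axis a = 6370 + 1190 = 7560 km. Period T = 2π√(a³/μ) = 2π√(7560³/398600) = 6541.7 s = 109.03 min.

6540 seconds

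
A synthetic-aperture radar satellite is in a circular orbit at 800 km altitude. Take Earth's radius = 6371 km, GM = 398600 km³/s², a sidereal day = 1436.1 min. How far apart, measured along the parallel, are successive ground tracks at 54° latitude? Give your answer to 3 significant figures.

1650 km

Semi-major axis a = 6371 + 800 = 7171 km. Period T = 2π√(a³/μ) = 2π√(7171³/398600) = 6043.4 s = 100.72 min.
Node shift per orbit = (6043.4/86166) × 360° = 25.25°.
Equatorial spacing = 25.25 × 111.2 km/° = 2808 km.
At 54° latitude, spacing = 2808 × cos(54°) = 1650 km.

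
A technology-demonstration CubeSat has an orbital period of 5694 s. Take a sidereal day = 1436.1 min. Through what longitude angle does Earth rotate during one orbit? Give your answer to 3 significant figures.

23.8°

During one orbit Earth rotates (5694.0 / 86166) × 360° = 23.79°.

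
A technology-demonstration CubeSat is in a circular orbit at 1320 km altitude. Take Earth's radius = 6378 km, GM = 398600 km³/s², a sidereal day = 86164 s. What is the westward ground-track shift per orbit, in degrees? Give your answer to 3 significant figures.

Semi-major axis a = 6378 + 1320 = 7698 km. Period T = 2π√(a³/μ) = 2π√(7698³/398600) = 6721.7 s = 112.03 min.
During one orbit Earth rotates (6721.7 / 86164) × 360° = 28.08°.

28.1°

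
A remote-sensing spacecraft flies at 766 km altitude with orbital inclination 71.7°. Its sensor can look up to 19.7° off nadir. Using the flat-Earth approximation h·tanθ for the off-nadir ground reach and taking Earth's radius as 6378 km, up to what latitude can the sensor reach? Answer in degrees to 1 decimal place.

74.2°

For a prograde orbit the ground track reaches latitude ±i = ±71.7°.
Sensor half-swath on the ground ≈ 766·tan(19.7°) = 274 km = 2.46° of latitude.
Maximum observable latitude ≈ 71.7 + 2.46 = 74.2°.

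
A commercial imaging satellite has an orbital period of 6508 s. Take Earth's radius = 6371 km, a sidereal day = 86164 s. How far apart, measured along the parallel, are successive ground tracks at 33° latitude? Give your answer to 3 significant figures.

2540 km

Node shift per orbit = (6508.0/86164) × 360° = 27.19°.
Equatorial spacing = 27.19 × 111.2 km/° = 3023 km.
At 33° latitude, spacing = 3023 × cos(33°) = 2536 km.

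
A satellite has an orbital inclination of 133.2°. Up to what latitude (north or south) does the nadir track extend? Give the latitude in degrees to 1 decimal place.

Retrograde orbit: the ground track reaches ±(180° − i) = ±(180 − 133.2) = ±46.8°.

46.8°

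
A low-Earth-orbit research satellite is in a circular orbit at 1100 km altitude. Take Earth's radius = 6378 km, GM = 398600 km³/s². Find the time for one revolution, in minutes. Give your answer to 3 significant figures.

Semi-major axis a = 6378 + 1100 = 7478 km. Period T = 2π√(a³/μ) = 2π√(7478³/398600) = 6435.6 s = 107.26 min.

107 min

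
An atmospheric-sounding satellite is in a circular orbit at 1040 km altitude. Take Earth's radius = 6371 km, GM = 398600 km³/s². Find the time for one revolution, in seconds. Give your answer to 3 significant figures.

6350 seconds

Semi-major axis a = 6371 + 1040 = 7411 km. Period T = 2π√(a³/μ) = 2π√(7411³/398600) = 6349.3 s = 105.82 min.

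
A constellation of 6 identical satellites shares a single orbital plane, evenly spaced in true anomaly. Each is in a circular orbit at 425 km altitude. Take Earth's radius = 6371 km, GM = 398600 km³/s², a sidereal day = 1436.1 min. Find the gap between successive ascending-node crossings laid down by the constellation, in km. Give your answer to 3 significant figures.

Semi-major axis a = 6371 + 425 = 6796 km. Period T = 2π√(a³/μ) = 2π√(6796³/398600) = 5575.6 s = 92.93 min.
Single-satellite node shift = (5575.6/86166) × 360° = 23.29°.
With 6 satellites evenly phased, successive equator crossings are 23.29/6 = 3.882° apart.
That is 3.882 × 111.2 = 432 km at the equator.

432 km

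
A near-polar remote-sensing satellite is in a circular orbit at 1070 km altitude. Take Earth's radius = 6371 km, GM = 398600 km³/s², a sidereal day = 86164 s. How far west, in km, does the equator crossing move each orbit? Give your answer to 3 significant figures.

2970 km

Semi-major axis a = 6371 + 1070 = 7441 km. Period T = 2π√(a³/μ) = 2π√(7441³/398600) = 6387.9 s = 106.47 min.
During one orbit Earth rotates (6387.9 / 86164) × 360° = 26.69°.
At the equator that is 26.69° × (2π·6371/360) km/° = 26.69 × 111.2 = 2968 km.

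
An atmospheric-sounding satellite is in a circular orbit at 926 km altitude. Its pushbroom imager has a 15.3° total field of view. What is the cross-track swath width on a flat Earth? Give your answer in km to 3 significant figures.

Half-angle = 15.3°/2 = 7.65°.
Swath width ≈ 2h·tan(θ/2) = 2 × 926 × tan(7.65°) = 248.8 km.

249 km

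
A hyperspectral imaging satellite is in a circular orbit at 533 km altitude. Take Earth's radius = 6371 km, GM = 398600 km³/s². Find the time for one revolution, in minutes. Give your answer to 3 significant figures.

95.2 min

Semi-major axis a = 6371 + 533 = 6904 km. Period T = 2π√(a³/μ) = 2π√(6904³/398600) = 5709.0 s = 95.15 min.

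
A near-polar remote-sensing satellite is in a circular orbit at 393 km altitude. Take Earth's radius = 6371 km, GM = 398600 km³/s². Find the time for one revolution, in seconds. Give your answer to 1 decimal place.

Semi-major axis a = 6371 + 393 = 6764 km. Period T = 2π√(a³/μ) = 2π√(6764³/398600) = 5536.3 s = 92.27 min.

5536.3 seconds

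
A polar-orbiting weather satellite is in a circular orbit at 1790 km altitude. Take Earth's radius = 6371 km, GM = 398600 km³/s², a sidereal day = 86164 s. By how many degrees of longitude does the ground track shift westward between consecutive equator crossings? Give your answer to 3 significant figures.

30.7°

Semi-major axis a = 6371 + 1790 = 8161 km. Period T = 2π√(a³/μ) = 2π√(8161³/398600) = 7337.1 s = 122.29 min.
During one orbit Earth rotates (7337.1 / 86164) × 360° = 30.66°.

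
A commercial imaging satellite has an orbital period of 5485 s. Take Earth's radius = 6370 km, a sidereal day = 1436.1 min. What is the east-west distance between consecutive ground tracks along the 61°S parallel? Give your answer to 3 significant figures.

1240 km

Node shift per orbit = (5485.0/86166) × 360° = 22.92°.
Equatorial spacing = 22.92 × 111.2 km/° = 2548 km.
At 61° latitude, spacing = 2548 × cos(61°) = 1235 km.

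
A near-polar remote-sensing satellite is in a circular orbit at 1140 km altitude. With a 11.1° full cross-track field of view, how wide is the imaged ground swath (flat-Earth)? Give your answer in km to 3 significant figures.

Half-angle = 11.1°/2 = 5.55°.
Swath width ≈ 2h·tan(θ/2) = 2 × 1140 × tan(5.55°) = 221.5 km.

222 km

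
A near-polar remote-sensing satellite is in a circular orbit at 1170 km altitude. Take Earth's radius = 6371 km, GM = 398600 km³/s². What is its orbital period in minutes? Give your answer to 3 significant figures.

109 min

Semi-major axis a = 6371 + 1170 = 7541 km. Period T = 2π√(a³/μ) = 2π√(7541³/398600) = 6517.1 s = 108.62 min.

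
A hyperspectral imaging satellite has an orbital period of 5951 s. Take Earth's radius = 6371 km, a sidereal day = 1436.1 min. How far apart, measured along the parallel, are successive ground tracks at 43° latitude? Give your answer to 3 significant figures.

Node shift per orbit = (5951.0/86166) × 360° = 24.86°.
Equatorial spacing = 24.86 × 111.2 km/° = 2765 km.
At 43° latitude, spacing = 2765 × cos(43°) = 2022 km.

2020 km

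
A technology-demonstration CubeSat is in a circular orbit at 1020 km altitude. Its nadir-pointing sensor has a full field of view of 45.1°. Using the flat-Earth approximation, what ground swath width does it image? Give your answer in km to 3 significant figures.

847 km

Half-angle = 45.1°/2 = 22.55°.
Swath width ≈ 2h·tan(θ/2) = 2 × 1020 × tan(22.55°) = 847.1 km.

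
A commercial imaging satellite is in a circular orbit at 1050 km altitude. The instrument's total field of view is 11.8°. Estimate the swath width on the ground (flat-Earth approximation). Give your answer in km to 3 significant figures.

Half-angle = 11.8°/2 = 5.9°.
Swath width ≈ 2h·tan(θ/2) = 2 × 1050 × tan(5.9°) = 217.0 km.

217 km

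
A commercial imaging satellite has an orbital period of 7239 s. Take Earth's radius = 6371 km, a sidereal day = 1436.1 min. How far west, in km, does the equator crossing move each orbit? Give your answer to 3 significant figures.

During one orbit Earth rotates (7239.0 / 86166) × 360° = 30.24°.
At the equator that is 30.24° × (2π·6371/360) km/° = 30.24 × 111.2 = 3363 km.

3360 km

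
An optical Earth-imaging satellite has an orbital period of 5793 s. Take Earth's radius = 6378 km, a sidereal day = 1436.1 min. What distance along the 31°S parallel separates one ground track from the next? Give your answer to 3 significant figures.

2310 km

Node shift per orbit = (5793.0/86166) × 360° = 24.20°.
Equatorial spacing = 24.20 × 111.3 km/° = 2694 km.
At 31° latitude, spacing = 2694 × cos(31°) = 2309 km.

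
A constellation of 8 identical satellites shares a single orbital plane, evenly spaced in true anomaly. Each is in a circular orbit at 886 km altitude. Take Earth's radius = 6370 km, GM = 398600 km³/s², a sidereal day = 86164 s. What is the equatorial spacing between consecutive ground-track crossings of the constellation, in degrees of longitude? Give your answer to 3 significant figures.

3.21°

Semi-major axis a = 6370 + 886 = 7256 km. Period T = 2π√(a³/μ) = 2π√(7256³/398600) = 6151.2 s = 102.52 min.
Single-satellite node shift = (6151.2/86164) × 360° = 25.70°.
With 8 satellites evenly phased, successive equator crossings are 25.70/8 = 3.213° apart.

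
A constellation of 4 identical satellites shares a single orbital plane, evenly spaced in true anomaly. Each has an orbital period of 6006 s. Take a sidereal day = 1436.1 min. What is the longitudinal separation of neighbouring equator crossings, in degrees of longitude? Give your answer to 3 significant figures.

6.27°

Single-satellite node shift = (6006.0/86166) × 360° = 25.09°.
With 4 satellites evenly phased, successive equator crossings are 25.09/4 = 6.273° apart.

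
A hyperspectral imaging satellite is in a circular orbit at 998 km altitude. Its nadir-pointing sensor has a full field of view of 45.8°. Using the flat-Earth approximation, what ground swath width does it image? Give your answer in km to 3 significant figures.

843 km

Half-angle = 45.8°/2 = 22.9°.
Swath width ≈ 2h·tan(θ/2) = 2 × 998 × tan(22.9°) = 843.1 km.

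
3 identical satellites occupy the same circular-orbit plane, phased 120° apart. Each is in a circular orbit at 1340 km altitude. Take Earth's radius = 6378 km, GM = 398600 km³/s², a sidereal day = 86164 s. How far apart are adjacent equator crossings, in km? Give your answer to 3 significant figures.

1050 km

Semi-major axis a = 6378 + 1340 = 7718 km. Period T = 2π√(a³/μ) = 2π√(7718³/398600) = 6747.9 s = 112.46 min.
Single-satellite node shift = (6747.9/86164) × 360° = 28.19°.
With 3 satellites evenly phased, successive equator crossings are 28.19/3 = 9.398° apart.
That is 9.398 × 111.3 = 1046 km at the equator.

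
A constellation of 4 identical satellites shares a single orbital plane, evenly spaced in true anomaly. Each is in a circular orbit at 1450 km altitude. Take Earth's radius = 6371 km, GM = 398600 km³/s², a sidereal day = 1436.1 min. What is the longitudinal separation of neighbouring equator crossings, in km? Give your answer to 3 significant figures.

Semi-major axis a = 6371 + 1450 = 7821 km. Period T = 2π√(a³/μ) = 2π√(7821³/398600) = 6883.4 s = 114.72 min.
Single-satellite node shift = (6883.4/86166) × 360° = 28.76°.
With 4 satellites evenly phased, successive equator crossings are 28.76/4 = 7.190° apart.
That is 7.190 × 111.2 = 799 km at the equator.

799 km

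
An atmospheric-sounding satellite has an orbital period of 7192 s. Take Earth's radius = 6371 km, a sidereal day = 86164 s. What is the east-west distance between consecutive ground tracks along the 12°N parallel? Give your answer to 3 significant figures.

3270 km

Node shift per orbit = (7192.0/86164) × 360° = 30.05°.
Equatorial spacing = 30.05 × 111.2 km/° = 3341 km.
At 12° latitude, spacing = 3341 × cos(12°) = 3268 km.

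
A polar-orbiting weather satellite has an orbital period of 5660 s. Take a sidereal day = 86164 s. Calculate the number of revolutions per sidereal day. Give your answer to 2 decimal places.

Orbits per sidereal day = 86164 / 5660.0 = 15.223.

15.22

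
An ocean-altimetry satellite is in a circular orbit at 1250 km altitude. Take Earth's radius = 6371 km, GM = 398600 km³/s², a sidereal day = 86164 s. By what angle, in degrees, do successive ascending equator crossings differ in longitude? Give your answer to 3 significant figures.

Semi-major axis a = 6371 + 1250 = 7621 km. Period T = 2π√(a³/μ) = 2π√(7621³/398600) = 6621.1 s = 110.35 min.
During one orbit Earth rotates (6621.1 / 86164) × 360° = 27.66°.

27.7°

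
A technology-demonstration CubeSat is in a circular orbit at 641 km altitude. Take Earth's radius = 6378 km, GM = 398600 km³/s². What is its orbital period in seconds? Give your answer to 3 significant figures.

Semi-major axis a = 6378 + 641 = 7019 km. Period T = 2π√(a³/μ) = 2π√(7019³/398600) = 5852.3 s = 97.54 min.

5850 seconds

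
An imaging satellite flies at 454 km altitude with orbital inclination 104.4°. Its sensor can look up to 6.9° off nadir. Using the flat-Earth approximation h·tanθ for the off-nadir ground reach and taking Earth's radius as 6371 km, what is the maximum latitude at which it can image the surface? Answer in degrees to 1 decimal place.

Retrograde orbit: the ground track reaches ±(180° − i) = ±(180 − 104.4) = ±75.6°.
Sensor half-swath on the ground ≈ 454·tan(6.9°) = 55 km = 0.49° of latitude.
Maximum observable latitude ≈ 75.6 + 0.49 = 76.1°.

76.1°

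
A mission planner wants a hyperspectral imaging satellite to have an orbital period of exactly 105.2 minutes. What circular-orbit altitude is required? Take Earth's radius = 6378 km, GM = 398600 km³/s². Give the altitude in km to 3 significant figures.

1000 km

T = 105.2 min = 6312.0 s.
From T = 2π√(a³/μ): a = (μ T²/4π²)^(1/3) = (398600 × 6312.0² / 4π²)^(1/3) = 7382 km.
Altitude h = a − R = 7382 − 6378 = 1004 km.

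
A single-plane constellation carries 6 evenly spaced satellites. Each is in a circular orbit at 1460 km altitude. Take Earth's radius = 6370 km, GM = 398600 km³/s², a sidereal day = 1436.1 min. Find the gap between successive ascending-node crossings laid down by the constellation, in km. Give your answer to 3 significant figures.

534 km

Semi-major axis a = 6370 + 1460 = 7830 km. Period T = 2π√(a³/μ) = 2π√(7830³/398600) = 6895.3 s = 114.92 min.
Single-satellite node shift = (6895.3/86166) × 360° = 28.81°.
With 6 satellites evenly phased, successive equator crossings are 28.81/6 = 4.801° apart.
That is 4.801 × 111.2 = 534 km at the equator.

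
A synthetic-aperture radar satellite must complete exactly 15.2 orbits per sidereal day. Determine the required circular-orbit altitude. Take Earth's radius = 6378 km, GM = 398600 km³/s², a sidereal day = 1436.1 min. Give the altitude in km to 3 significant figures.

Required period T = 86166 / 15.2 = 5668.8 s.
From T = 2π√(a³/μ): a = (μ T²/4π²)^(1/3) = (398600 × 5668.8² / 4π²)^(1/3) = 6872 km.
Altitude h = a − R = 6872 − 6378 = 494 km.

494 km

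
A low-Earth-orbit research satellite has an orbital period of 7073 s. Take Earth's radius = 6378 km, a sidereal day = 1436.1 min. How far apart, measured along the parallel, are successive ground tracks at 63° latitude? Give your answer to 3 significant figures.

Node shift per orbit = (7073.0/86166) × 360° = 29.55°.
Equatorial spacing = 29.55 × 111.3 km/° = 3290 km.
At 63° latitude, spacing = 3290 × cos(63°) = 1493 km.

1490 km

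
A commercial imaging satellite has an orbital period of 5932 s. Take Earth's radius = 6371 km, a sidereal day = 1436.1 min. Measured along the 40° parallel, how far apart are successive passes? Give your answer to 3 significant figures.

Node shift per orbit = (5932.0/86166) × 360° = 24.78°.
Equatorial spacing = 24.78 × 111.2 km/° = 2756 km.
At 40° latitude, spacing = 2756 × cos(40°) = 2111 km.

2110 km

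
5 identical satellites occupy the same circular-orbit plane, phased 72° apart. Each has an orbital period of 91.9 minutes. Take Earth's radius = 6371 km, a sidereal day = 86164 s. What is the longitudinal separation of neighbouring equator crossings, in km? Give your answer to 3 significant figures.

T = 91.9 min = 5514.0 s.
Single-satellite node shift = (5514.0/86164) × 360° = 23.04°.
With 5 satellites evenly phased, successive equator crossings are 23.04/5 = 4.608° apart.
That is 4.608 × 111.2 = 512 km at the equator.

512 km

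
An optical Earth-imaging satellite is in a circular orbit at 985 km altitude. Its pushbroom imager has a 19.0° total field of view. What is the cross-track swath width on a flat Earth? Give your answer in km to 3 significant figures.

330 km

Half-angle = 19.0°/2 = 9.5°.
Swath width ≈ 2h·tan(θ/2) = 2 × 985 × tan(9.5°) = 329.7 km.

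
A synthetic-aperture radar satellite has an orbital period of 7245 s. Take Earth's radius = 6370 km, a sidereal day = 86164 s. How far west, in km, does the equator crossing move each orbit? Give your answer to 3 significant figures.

3370 km

During one orbit Earth rotates (7245.0 / 86164) × 360° = 30.27°.
At the equator that is 30.27° × (2π·6370/360) km/° = 30.27 × 111.2 = 3365 km.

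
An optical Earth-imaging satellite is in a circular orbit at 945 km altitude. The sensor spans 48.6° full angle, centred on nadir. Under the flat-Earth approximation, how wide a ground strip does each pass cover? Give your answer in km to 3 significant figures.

Half-angle = 48.6°/2 = 24.3°.
Swath width ≈ 2h·tan(θ/2) = 2 × 945 × tan(24.3°) = 853.4 km.

853 km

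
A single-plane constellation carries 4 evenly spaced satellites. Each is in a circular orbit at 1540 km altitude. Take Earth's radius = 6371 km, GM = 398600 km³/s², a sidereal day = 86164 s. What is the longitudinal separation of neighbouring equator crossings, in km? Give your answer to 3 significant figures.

813 km

Semi-major axis a = 6371 + 1540 = 7911 km. Period T = 2π√(a³/μ) = 2π√(7911³/398600) = 7002.6 s = 116.71 min.
Single-satellite node shift = (7002.6/86164) × 360° = 29.26°.
With 4 satellites evenly phased, successive equator crossings are 29.26/4 = 7.314° apart.
That is 7.314 × 111.2 = 813 km at the equator.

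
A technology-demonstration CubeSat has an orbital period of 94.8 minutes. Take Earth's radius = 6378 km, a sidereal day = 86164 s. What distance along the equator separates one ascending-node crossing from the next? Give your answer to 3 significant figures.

2650 km

T = 94.8 min = 5688.0 s.
During one orbit Earth rotates (5688.0 / 86164) × 360° = 23.76°.
At the equator that is 23.76° × (2π·6378/360) km/° = 23.76 × 111.3 = 2645 km.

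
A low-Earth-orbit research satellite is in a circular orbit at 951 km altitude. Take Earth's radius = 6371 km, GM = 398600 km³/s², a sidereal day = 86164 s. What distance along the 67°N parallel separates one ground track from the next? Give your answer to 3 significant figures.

1130 km

Semi-major axis a = 6371 + 951 = 7322 km. Period T = 2π√(a³/μ) = 2π√(7322³/398600) = 6235.3 s = 103.92 min.
Node shift per orbit = (6235.3/86164) × 360° = 26.05°.
Equatorial spacing = 26.05 × 111.2 km/° = 2897 km.
At 67° latitude, spacing = 2897 × cos(67°) = 1132 km.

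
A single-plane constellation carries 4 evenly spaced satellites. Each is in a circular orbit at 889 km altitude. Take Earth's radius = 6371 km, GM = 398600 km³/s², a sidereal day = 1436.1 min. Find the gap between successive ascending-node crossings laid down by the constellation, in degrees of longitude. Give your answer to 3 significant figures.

6.43°

Semi-major axis a = 6371 + 889 = 7260 km. Period T = 2π√(a³/μ) = 2π√(7260³/398600) = 6156.2 s = 102.60 min.
Single-satellite node shift = (6156.2/86166) × 360° = 25.72°.
With 4 satellites evenly phased, successive equator crossings are 25.72/4 = 6.430° apart.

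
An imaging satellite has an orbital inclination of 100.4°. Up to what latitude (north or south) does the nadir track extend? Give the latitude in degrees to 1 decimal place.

79.6°

Retrograde orbit: the ground track reaches ±(180° − i) = ±(180 − 100.4) = ±79.6°.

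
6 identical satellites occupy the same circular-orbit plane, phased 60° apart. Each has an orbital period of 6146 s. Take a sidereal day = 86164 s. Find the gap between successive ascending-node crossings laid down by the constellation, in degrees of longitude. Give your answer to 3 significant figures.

Single-satellite node shift = (6146.0/86164) × 360° = 25.68°.
With 6 satellites evenly phased, successive equator crossings are 25.68/6 = 4.280° apart.

4.28°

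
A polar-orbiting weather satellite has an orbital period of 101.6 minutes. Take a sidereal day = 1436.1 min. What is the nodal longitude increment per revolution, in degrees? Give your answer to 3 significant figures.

25.5°

T = 101.6 min = 6096.0 s.
During one orbit Earth rotates (6096.0 / 86166) × 360° = 25.47°.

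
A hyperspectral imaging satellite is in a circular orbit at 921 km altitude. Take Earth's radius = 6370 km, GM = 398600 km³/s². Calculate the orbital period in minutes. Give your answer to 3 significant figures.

Semi-major axis a = 6370 + 921 = 7291 km. Period T = 2π√(a³/μ) = 2π√(7291³/398600) = 6195.7 s = 103.26 min.

103 min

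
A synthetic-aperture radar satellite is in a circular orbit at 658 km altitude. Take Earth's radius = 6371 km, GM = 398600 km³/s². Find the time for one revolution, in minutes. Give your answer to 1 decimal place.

97.7 min

Semi-major axis a = 6371 + 658 = 7029 km. Period T = 2π√(a³/μ) = 2π√(7029³/398600) = 5864.8 s = 97.75 min.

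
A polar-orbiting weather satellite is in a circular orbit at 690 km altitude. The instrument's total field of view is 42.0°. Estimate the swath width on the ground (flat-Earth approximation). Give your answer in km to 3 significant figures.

530 km

Half-angle = 42.0°/2 = 21°.
Swath width ≈ 2h·tan(θ/2) = 2 × 690 × tan(21°) = 529.7 km.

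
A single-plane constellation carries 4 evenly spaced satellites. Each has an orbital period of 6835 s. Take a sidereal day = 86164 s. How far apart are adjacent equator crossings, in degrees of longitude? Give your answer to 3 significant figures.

Single-satellite node shift = (6835.0/86164) × 360° = 28.56°.
With 4 satellites evenly phased, successive equator crossings are 28.56/4 = 7.139° apart.

7.14°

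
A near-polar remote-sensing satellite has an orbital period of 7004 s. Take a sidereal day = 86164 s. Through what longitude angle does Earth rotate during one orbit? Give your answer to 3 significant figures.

29.3°

During one orbit Earth rotates (7004.0 / 86164) × 360° = 29.26°.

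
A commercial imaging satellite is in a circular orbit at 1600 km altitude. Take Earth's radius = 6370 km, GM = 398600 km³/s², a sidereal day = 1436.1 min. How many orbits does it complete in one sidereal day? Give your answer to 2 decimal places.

Semi-major axis a = 6370 + 1600 = 7970 km. Period T = 2π√(a³/μ) = 2π√(7970³/398600) = 7081.1 s = 118.02 min.
Orbits per sidereal day = 86166 / 7081.1 = 12.169.

12.17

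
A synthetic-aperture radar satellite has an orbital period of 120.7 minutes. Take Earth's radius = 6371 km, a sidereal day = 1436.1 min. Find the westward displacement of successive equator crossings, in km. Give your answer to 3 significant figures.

T = 120.7 min = 7242.0 s.
During one orbit Earth rotates (7242.0 / 86166) × 360° = 30.26°.
At the equator that is 30.26° × (2π·6371/360) km/° = 30.26 × 111.2 = 3364 km.

3360 km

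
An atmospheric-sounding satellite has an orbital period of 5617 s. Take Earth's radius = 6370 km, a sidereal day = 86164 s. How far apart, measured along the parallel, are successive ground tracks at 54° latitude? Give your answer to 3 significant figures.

1530 km

Node shift per orbit = (5617.0/86164) × 360° = 23.47°.
Equatorial spacing = 23.47 × 111.2 km/° = 2609 km.
At 54° latitude, spacing = 2609 × cos(54°) = 1534 km.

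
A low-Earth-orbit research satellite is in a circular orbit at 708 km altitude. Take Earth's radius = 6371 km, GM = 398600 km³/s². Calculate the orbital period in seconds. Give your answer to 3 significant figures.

5930 seconds

Semi-major axis a = 6371 + 708 = 7079 km. Period T = 2π√(a³/μ) = 2π√(7079³/398600) = 5927.5 s = 98.79 min.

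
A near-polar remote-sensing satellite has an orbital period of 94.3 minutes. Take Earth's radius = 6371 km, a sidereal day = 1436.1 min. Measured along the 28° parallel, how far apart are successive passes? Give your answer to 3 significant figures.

T = 94.3 min = 5658.0 s.
Node shift per orbit = (5658.0/86166) × 360° = 23.64°.
Equatorial spacing = 23.64 × 111.2 km/° = 2629 km.
At 28° latitude, spacing = 2629 × cos(28°) = 2321 km.

2320 km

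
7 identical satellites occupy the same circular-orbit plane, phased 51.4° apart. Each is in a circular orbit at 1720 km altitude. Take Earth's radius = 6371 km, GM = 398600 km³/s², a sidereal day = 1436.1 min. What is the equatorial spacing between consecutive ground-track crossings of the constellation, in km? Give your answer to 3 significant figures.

481 km

Semi-major axis a = 6371 + 1720 = 8091 km. Period T = 2π√(a³/μ) = 2π√(8091³/398600) = 7242.9 s = 120.72 min.
Single-satellite node shift = (7242.9/86166) × 360° = 30.26°.
With 7 satellites evenly phased, successive equator crossings are 30.26/7 = 4.323° apart.
That is 4.323 × 111.2 = 481 km at the equator.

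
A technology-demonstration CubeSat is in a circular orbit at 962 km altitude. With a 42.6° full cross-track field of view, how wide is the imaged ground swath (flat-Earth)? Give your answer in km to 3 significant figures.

Half-angle = 42.6°/2 = 21.3°.
Swath width ≈ 2h·tan(θ/2) = 2 × 962 × tan(21.3°) = 750.1 km.

750 km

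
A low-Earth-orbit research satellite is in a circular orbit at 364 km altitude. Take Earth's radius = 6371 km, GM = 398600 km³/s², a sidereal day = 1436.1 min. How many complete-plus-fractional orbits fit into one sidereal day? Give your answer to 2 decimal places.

15.66

Semi-major axis a = 6371 + 364 = 6735 km. Period T = 2π√(a³/μ) = 2π√(6735³/398600) = 5500.7 s = 91.68 min.
Orbits per sidereal day = 86166 / 5500.7 = 15.665.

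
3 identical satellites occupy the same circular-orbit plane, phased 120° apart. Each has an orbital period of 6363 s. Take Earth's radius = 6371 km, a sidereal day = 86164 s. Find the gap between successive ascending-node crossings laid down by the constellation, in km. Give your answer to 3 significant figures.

985 km

Single-satellite node shift = (6363.0/86164) × 360° = 26.59°.
With 3 satellites evenly phased, successive equator crossings are 26.59/3 = 8.862° apart.
That is 8.862 × 111.2 = 985 km at the equator.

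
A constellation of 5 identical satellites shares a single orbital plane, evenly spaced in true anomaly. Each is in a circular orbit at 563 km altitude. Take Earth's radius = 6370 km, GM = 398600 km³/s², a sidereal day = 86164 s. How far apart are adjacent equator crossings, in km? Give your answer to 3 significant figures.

Semi-major axis a = 6370 + 563 = 6933 km. Period T = 2π√(a³/μ) = 2π√(6933³/398600) = 5745.0 s = 95.75 min.
Single-satellite node shift = (5745.0/86164) × 360° = 24.00°.
With 5 satellites evenly phased, successive equator crossings are 24.00/5 = 4.801° apart.
That is 4.801 × 111.2 = 534 km at the equator.

534 km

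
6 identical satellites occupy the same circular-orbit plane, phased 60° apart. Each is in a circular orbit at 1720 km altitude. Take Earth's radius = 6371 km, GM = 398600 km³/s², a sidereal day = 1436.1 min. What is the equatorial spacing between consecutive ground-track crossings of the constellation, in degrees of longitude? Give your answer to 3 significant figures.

Semi-major axis a = 6371 + 1720 = 8091 km. Period T = 2π√(a³/μ) = 2π√(8091³/398600) = 7242.9 s = 120.72 min.
Single-satellite node shift = (7242.9/86166) × 360° = 30.26°.
With 6 satellites evenly phased, successive equator crossings are 30.26/6 = 5.043° apart.

5.04°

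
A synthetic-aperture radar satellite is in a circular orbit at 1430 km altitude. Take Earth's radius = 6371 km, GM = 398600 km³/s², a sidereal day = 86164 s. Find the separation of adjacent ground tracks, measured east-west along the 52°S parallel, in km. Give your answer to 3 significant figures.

1960 km

Semi-major axis a = 6371 + 1430 = 7801 km. Period T = 2π√(a³/μ) = 2π√(7801³/398600) = 6857.0 s = 114.28 min.
Node shift per orbit = (6857.0/86164) × 360° = 28.65°.
Equatorial spacing = 28.65 × 111.2 km/° = 3186 km.
At 52° latitude, spacing = 3186 × cos(52°) = 1961 km.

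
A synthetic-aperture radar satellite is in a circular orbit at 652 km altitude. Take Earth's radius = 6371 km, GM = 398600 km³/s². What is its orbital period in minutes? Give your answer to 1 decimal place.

97.6 min

Semi-major axis a = 6371 + 652 = 7023 km. Period T = 2π√(a³/μ) = 2π√(7023³/398600) = 5857.3 s = 97.62 min.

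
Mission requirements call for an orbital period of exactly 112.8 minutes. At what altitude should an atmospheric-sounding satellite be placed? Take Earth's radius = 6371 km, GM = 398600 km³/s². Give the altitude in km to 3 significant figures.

T = 112.8 min = 6768.0 s.
From T = 2π√(a³/μ): a = (μ T²/4π²)^(1/3) = (398600 × 6768.0² / 4π²)^(1/3) = 7733 km.
Altitude h = a − R = 7733 − 6371 = 1362 km.

1360 km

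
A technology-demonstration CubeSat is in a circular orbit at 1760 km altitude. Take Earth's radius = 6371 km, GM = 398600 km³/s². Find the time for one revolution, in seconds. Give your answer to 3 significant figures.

Semi-major axis a = 6371 + 1760 = 8131 km. Period T = 2π√(a³/μ) = 2π√(8131³/398600) = 7296.7 s = 121.61 min.

7300 seconds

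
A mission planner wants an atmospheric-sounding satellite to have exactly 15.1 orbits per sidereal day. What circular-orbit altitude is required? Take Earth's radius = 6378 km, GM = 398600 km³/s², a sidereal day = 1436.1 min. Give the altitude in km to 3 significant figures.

Required period T = 86166 / 15.1 = 5706.4 s.
From T = 2π√(a³/μ): a = (μ T²/4π²)^(1/3) = (398600 × 5706.4² / 4π²)^(1/3) = 6902 km.
Altitude h = a − R = 6902 − 6378 = 524 km.

524 km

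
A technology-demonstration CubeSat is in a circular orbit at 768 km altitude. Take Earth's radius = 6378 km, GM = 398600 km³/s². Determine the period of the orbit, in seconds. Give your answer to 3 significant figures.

Semi-major axis a = 6378 + 768 = 7146 km. Period T = 2π√(a³/μ) = 2π√(7146³/398600) = 6011.8 s = 100.20 min.

6010 seconds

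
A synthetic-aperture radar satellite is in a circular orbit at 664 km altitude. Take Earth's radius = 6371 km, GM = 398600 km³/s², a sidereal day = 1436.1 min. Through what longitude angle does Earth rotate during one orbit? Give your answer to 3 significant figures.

24.5°

Semi-major axis a = 6371 + 664 = 7035 km. Period T = 2π√(a³/μ) = 2π√(7035³/398600) = 5872.3 s = 97.87 min.
During one orbit Earth rotates (5872.3 / 86166) × 360° = 24.53°.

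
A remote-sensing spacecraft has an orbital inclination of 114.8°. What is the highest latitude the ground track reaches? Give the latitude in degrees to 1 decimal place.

Retrograde orbit: the ground track reaches ±(180° − i) = ±(180 − 114.8) = ±65.2°.

65.2°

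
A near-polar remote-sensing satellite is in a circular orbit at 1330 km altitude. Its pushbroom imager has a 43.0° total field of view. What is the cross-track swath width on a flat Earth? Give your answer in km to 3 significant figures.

Half-angle = 43.0°/2 = 21.5°.
Swath width ≈ 2h·tan(θ/2) = 2 × 1330 × tan(21.5°) = 1047.8 km.

1050 km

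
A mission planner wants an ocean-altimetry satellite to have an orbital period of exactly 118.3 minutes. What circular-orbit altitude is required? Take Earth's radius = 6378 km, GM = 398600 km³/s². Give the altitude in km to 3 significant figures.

T = 118.3 min = 7098.0 s.
From T = 2π√(a³/μ): a = (μ T²/4π²)^(1/3) = (398600 × 7098.0² / 4π²)^(1/3) = 7983 km.
Altitude h = a − R = 7983 − 6378 = 1605 km.

1600 km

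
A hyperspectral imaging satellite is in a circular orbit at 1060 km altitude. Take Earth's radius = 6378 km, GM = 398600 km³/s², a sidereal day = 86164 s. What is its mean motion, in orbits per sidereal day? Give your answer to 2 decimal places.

Semi-major axis a = 6378 + 1060 = 7438 km. Period T = 2π√(a³/μ) = 2π√(7438³/398600) = 6384.0 s = 106.40 min.
Orbits per sidereal day = 86164 / 6384.0 = 13.497.

13.50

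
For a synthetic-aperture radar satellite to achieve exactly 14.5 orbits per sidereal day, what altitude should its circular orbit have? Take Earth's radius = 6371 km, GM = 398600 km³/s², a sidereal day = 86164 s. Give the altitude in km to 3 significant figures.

720 km

Required period T = 86164 / 14.5 = 5942.3 s.
From T = 2π√(a³/μ): a = (μ T²/4π²)^(1/3) = (398600 × 5942.3² / 4π²)^(1/3) = 7091 km.
Altitude h = a − R = 7091 − 6371 = 720 km.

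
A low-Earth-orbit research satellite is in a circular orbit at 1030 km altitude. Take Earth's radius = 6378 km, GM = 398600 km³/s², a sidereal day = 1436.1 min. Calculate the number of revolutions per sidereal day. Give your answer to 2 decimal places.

Semi-major axis a = 6378 + 1030 = 7408 km. Period T = 2π√(a³/μ) = 2π√(7408³/398600) = 6345.5 s = 105.76 min.
Orbits per sidereal day = 86166 / 6345.5 = 13.579.

13.58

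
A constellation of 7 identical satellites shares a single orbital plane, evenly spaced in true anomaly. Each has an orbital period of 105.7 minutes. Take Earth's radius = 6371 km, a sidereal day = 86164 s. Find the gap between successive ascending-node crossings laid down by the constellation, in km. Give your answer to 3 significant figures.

421 km

T = 105.7 min = 6342.0 s.
Single-satellite node shift = (6342.0/86164) × 360° = 26.50°.
With 7 satellites evenly phased, successive equator crossings are 26.50/7 = 3.785° apart.
That is 3.785 × 111.2 = 421 km at the equator.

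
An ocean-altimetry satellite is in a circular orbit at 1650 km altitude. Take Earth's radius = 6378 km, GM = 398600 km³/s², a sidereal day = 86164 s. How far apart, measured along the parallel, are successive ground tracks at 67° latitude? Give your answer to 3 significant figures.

1300 km

Semi-major axis a = 6378 + 1650 = 8028 km. Period T = 2π√(a³/μ) = 2π√(8028³/398600) = 7158.5 s = 119.31 min.
Node shift per orbit = (7158.5/86164) × 360° = 29.91°.
Equatorial spacing = 29.91 × 111.3 km/° = 3329 km.
At 67° latitude, spacing = 3329 × cos(67°) = 1301 km.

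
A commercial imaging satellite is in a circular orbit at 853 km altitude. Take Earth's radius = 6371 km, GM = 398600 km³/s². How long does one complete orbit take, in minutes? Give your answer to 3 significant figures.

Semi-major axis a = 6371 + 853 = 7224 km. Period T = 2π√(a³/μ) = 2π√(7224³/398600) = 6110.5 s = 101.84 min.

102 min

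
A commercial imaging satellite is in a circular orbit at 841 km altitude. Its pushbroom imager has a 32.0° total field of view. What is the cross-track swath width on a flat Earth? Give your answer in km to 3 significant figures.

482 km

Half-angle = 32.0°/2 = 16°.
Swath width ≈ 2h·tan(θ/2) = 2 × 841 × tan(16°) = 482.3 km.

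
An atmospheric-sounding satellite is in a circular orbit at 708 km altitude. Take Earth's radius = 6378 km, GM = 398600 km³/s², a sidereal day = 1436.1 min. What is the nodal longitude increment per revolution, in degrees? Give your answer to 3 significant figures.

24.8°

Semi-major axis a = 6378 + 708 = 7086 km. Period T = 2π√(a³/μ) = 2π√(7086³/398600) = 5936.3 s = 98.94 min.
During one orbit Earth rotates (5936.3 / 86166) × 360° = 24.80°.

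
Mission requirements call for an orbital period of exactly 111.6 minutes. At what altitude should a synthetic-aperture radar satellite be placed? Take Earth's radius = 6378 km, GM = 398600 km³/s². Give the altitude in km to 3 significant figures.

T = 111.6 min = 6696.0 s.
From T = 2π√(a³/μ): a = (μ T²/4π²)^(1/3) = (398600 × 6696.0² / 4π²)^(1/3) = 7678 km.
Altitude h = a − R = 7678 − 6378 = 1300 km.

1300 km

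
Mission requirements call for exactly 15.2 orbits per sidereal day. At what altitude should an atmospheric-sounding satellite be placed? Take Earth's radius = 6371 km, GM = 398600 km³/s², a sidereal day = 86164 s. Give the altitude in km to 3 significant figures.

Required period T = 86164 / 15.2 = 5668.7 s.
From T = 2π√(a³/μ): a = (μ T²/4π²)^(1/3) = (398600 × 5668.7² / 4π²)^(1/3) = 6871 km.
Altitude h = a − R = 6871 − 6371 = 500 km.

500 km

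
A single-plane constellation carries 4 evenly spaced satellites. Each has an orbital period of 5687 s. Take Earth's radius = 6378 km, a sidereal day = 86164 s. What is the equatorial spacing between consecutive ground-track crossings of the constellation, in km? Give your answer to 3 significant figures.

Single-satellite node shift = (5687.0/86164) × 360° = 23.76°.
With 4 satellites evenly phased, successive equator crossings are 23.76/4 = 5.940° apart.
That is 5.940 × 111.3 = 661 km at the equator.

661 km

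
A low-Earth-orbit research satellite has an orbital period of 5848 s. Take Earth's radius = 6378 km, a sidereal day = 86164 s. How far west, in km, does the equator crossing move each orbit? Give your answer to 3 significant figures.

2720 km

During one orbit Earth rotates (5848.0 / 86164) × 360° = 24.43°.
At the equator that is 24.43° × (2π·6378/360) km/° = 24.43 × 111.3 = 2720 km.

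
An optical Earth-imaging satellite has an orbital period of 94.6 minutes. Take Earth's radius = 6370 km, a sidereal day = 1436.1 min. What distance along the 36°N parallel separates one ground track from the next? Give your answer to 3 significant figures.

2130 km

T = 94.6 min = 5676.0 s.
Node shift per orbit = (5676.0/86166) × 360° = 23.71°.
Equatorial spacing = 23.71 × 111.2 km/° = 2636 km.
At 36° latitude, spacing = 2636 × cos(36°) = 2133 km.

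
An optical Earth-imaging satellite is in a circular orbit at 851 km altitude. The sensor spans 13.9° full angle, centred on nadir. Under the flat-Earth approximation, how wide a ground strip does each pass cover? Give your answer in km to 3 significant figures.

207 km

Half-angle = 13.9°/2 = 6.95°.
Swath width ≈ 2h·tan(θ/2) = 2 × 851 × tan(6.95°) = 207.5 km.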